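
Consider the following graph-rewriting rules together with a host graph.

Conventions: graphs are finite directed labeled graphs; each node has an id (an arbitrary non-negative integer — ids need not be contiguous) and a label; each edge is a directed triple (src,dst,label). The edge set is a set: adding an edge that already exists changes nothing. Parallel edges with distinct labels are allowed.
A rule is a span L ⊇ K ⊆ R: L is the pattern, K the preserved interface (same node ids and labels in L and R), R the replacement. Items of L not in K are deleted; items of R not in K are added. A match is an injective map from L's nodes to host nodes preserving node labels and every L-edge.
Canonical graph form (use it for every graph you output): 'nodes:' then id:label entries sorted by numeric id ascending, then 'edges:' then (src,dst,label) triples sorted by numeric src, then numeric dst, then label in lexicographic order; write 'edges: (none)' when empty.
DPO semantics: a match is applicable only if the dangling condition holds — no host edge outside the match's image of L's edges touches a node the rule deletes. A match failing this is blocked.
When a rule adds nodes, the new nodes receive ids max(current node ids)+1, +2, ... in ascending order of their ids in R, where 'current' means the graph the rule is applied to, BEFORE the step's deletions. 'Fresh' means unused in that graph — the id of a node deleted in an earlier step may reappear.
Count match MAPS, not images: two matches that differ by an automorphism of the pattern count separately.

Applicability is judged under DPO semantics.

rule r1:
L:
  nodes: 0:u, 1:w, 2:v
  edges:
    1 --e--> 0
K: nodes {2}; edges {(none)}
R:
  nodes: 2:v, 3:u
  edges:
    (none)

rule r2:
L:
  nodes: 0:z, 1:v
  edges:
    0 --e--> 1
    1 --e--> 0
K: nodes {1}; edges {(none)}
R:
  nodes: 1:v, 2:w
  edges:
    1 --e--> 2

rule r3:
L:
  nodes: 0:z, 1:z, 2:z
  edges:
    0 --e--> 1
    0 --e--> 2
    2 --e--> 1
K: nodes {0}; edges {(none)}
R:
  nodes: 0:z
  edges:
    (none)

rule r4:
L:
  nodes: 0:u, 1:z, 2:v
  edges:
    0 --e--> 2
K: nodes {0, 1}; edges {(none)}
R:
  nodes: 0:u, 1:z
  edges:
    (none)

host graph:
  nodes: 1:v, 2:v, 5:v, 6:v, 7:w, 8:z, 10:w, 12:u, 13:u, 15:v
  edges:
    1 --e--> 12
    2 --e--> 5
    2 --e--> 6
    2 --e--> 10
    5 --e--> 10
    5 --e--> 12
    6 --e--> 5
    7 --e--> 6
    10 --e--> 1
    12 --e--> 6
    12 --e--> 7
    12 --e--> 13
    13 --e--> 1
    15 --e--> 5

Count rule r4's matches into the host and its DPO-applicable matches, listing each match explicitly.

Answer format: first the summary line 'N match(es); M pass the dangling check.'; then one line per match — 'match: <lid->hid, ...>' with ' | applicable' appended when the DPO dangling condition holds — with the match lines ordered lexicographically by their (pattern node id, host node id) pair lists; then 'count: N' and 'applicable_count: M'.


2 match(es); 0 pass the dangling check.
match: 0->12, 1->8, 2->6
match: 0->13, 1->8, 2->1
count: 2
applicable_count: 0


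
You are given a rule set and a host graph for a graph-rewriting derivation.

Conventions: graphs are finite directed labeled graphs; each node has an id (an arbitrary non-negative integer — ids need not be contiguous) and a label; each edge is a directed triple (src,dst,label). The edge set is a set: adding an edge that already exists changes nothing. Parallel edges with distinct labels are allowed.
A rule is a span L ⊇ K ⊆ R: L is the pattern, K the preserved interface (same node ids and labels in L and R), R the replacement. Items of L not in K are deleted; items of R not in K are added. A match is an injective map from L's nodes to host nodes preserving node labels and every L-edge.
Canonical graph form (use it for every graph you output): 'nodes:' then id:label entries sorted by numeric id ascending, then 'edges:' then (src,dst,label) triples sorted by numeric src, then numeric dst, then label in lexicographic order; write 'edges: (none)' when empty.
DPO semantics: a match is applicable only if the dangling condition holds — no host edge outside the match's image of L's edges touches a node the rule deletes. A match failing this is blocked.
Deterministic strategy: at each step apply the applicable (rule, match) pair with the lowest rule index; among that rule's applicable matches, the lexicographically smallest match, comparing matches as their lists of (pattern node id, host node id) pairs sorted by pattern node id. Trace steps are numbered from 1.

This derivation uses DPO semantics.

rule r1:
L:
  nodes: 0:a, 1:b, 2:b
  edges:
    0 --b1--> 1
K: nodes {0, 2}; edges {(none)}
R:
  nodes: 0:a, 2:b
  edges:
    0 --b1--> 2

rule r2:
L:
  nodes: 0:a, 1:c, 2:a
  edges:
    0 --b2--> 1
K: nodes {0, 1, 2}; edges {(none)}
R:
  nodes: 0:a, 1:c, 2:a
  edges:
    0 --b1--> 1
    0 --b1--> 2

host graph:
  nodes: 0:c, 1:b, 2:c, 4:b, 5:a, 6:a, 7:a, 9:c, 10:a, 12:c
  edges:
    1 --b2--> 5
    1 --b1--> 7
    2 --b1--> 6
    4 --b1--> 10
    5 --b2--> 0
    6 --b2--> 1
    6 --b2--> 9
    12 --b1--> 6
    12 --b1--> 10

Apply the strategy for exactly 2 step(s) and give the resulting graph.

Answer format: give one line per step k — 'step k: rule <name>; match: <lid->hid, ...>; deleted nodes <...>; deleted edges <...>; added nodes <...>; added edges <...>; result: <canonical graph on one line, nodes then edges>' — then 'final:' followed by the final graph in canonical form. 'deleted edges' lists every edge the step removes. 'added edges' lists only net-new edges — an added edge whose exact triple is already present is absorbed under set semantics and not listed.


step 1: rule r2; match: 0->5, 1->0, 2->6; deleted nodes (none); deleted edges (5,0,b2); added nodes (none); added edges (5,0,b1); (5,6,b1); result: nodes: 0:c, 1:b, 2:c, 4:b, 5:a, 6:a, 7:a, 9:c, 10:a, 12:c edges: (1,5,b2); (1,7,b1); (2,6,b1); (4,10,b1); (5,0,b1); (5,6,b1); (6,1,b2); (6,9,b2); (12,6,b1); (12,10,b1)
step 2: rule r2; match: 0->6, 1->9, 2->5; deleted nodes (none); deleted edges (6,9,b2); added nodes (none); added edges (6,5,b1); (6,9,b1); result: nodes: 0:c, 1:b, 2:c, 4:b, 5:a, 6:a, 7:a, 9:c, 10:a, 12:c edges: (1,5,b2); (1,7,b1); (2,6,b1); (4,10,b1); (5,0,b1); (5,6,b1); (6,1,b2); (6,5,b1); (6,9,b1); (12,6,b1); (12,10,b1)
final:
nodes: 0:c, 1:b, 2:c, 4:b, 5:a, 6:a, 7:a, 9:c, 10:a, 12:c
edges: (1,5,b2); (1,7,b1); (2,6,b1); (4,10,b1); (5,0,b1); (5,6,b1); (6,1,b2); (6,5,b1); (6,9,b1); (12,6,b1); (12,10,b1)


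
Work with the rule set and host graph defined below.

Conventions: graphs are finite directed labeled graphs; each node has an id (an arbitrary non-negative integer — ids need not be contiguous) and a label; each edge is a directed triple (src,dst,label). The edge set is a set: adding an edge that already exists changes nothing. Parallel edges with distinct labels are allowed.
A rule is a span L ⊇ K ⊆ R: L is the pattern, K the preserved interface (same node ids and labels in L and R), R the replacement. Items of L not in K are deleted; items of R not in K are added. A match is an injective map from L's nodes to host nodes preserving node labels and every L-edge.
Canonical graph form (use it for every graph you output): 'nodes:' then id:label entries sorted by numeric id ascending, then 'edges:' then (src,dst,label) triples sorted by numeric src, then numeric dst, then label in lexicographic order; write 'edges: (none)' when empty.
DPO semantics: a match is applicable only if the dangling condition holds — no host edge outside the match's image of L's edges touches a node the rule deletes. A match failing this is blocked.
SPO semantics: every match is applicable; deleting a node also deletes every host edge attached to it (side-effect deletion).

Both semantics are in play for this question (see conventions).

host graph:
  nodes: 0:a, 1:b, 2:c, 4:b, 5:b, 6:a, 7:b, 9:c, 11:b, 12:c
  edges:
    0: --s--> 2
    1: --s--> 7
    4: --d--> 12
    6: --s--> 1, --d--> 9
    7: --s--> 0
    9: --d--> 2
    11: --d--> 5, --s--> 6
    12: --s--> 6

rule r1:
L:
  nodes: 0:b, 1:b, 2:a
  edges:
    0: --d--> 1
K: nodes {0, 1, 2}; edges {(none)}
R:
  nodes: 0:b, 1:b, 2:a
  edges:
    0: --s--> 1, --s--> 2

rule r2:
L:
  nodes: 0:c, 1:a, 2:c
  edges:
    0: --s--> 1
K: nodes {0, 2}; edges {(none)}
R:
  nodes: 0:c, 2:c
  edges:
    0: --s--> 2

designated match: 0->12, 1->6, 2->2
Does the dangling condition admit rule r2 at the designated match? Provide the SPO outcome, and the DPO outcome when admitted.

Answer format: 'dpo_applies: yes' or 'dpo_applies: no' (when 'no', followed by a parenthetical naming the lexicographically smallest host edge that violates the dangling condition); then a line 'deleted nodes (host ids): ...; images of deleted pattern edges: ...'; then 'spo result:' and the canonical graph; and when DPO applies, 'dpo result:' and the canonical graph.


dpo_applies: no
(the rule deletes node 6, which keeps host edge (6,1,s) outside the match image — the dangling condition fails, DPO blocks; SPO proceeds and side-deletes such edges)
deleted nodes (host ids): 6; images of deleted pattern edges: (12,6,s)
spo result:
nodes: 0:a, 1:b, 2:c, 4:b, 5:b, 7:b, 9:c, 11:b, 12:c
edges: (0,2,s); (1,7,s); (4,12,d); (7,0,s); (9,2,d); (11,5,d); (12,2,s)


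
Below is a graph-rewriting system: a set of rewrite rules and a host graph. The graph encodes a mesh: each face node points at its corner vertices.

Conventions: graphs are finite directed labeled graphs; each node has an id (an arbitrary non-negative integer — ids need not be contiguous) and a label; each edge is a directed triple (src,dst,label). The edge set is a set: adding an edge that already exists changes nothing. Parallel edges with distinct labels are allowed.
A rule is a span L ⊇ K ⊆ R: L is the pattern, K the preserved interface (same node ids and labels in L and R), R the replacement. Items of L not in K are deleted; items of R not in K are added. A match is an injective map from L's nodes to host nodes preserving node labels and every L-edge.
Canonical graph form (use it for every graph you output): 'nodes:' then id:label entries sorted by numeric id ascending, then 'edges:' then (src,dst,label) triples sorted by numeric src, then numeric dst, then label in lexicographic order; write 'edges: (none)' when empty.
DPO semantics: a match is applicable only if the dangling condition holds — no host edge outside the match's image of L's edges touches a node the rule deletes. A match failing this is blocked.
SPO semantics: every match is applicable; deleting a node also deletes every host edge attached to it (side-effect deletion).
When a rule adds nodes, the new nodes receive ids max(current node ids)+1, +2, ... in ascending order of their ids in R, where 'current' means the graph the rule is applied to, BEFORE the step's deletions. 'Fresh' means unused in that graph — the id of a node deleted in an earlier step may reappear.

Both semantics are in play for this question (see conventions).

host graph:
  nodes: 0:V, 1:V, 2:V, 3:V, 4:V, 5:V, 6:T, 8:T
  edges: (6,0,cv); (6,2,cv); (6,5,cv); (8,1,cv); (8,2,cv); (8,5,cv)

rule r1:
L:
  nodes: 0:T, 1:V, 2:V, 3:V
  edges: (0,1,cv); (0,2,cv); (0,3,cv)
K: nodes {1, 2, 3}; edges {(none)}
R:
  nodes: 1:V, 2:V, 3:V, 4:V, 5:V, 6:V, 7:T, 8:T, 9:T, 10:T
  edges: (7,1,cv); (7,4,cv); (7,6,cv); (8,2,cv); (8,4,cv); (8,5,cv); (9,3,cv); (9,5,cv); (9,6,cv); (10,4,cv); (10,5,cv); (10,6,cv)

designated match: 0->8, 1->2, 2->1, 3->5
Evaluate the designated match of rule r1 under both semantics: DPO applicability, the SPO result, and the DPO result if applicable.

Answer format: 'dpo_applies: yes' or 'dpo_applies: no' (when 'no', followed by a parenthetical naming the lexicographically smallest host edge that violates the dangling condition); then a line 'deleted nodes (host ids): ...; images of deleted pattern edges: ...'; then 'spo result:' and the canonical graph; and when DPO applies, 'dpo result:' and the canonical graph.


dpo_applies: yes
deleted nodes (host ids): 8; images of deleted pattern edges: (8,1,cv); (8,2,cv); (8,5,cv)
spo result:
nodes: 0:V, 1:V, 2:V, 3:V, 4:V, 5:V, 6:T, 9:V, 10:V, 11:V, 12:T, 13:T, 14:T, 15:T
edges: (6,0,cv); (6,2,cv); (6,5,cv); (12,2,cv); (12,9,cv); (12,11,cv); (13,1,cv); (13,9,cv); (13,10,cv); (14,5,cv); (14,10,cv); (14,11,cv); (15,9,cv); (15,10,cv); (15,11,cv)
dpo result:
nodes: 0:V, 1:V, 2:V, 3:V, 4:V, 5:V, 6:T, 9:V, 10:V, 11:V, 12:T, 13:T, 14:T, 15:T
edges: (6,0,cv); (6,2,cv); (6,5,cv); (12,2,cv); (12,9,cv); (12,11,cv); (13,1,cv); (13,9,cv); (13,10,cv); (14,5,cv); (14,10,cv); (14,11,cv); (15,9,cv); (15,10,cv); (15,11,cv)


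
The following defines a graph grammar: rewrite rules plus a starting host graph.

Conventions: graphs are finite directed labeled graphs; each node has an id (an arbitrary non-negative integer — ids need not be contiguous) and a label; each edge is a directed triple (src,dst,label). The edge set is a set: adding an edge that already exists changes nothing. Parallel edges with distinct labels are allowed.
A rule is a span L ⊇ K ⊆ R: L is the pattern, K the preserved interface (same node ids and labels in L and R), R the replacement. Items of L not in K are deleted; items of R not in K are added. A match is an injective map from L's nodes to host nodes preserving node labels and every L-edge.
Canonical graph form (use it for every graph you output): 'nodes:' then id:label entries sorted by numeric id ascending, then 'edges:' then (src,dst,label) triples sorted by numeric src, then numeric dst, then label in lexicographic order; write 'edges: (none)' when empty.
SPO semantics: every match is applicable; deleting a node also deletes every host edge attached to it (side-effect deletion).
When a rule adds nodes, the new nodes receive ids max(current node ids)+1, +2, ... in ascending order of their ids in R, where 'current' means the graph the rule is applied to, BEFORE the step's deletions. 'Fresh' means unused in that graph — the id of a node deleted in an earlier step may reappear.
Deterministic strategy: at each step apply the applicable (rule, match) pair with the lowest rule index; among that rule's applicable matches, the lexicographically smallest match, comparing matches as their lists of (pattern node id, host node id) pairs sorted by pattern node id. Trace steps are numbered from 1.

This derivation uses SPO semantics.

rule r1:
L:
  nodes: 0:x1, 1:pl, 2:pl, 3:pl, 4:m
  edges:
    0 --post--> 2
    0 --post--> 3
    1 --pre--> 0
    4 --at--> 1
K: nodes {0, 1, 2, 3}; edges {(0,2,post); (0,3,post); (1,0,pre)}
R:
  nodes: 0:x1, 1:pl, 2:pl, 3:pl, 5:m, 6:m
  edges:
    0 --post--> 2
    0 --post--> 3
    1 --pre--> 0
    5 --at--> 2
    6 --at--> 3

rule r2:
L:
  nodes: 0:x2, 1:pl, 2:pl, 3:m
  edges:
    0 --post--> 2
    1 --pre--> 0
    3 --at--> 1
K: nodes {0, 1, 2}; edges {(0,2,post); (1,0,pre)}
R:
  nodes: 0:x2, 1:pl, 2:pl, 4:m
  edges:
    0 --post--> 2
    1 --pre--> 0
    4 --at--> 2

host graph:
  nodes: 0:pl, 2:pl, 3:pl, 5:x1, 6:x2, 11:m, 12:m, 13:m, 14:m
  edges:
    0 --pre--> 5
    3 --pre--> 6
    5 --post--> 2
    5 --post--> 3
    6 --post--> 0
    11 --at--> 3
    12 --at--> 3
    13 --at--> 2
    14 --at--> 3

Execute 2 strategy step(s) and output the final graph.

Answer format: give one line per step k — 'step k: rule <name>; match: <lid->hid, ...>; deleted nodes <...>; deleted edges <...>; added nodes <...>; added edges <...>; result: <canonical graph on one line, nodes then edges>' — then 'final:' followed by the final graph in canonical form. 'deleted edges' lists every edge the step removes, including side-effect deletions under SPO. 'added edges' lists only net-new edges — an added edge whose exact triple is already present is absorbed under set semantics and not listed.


step 1: rule r2; match: 0->6, 1->3, 2->0, 3->11; deleted nodes 11; deleted edges (11,3,at); added nodes 15; added edges (15,0,at); result: nodes: 0:pl, 2:pl, 3:pl, 5:x1, 6:x2, 12:m, 13:m, 14:m, 15:m edges: (0,5,pre); (3,6,pre); (5,2,post); (5,3,post); (6,0,post); (12,3,at); (13,2,at); (14,3,at); (15,0,at)
step 2: rule r1; match: 0->5, 1->0, 2->2, 3->3, 4->15; deleted nodes 15; deleted edges (15,0,at); added nodes 16, 17; added edges (16,2,at); (17,3,at); result: nodes: 0:pl, 2:pl, 3:pl, 5:x1, 6:x2, 12:m, 13:m, 14:m, 16:m, 17:m edges: (0,5,pre); (3,6,pre); (5,2,post); (5,3,post); (6,0,post); (12,3,at); (13,2,at); (14,3,at); (16,2,at); (17,3,at)
final:
nodes: 0:pl, 2:pl, 3:pl, 5:x1, 6:x2, 12:m, 13:m, 14:m, 16:m, 17:m
edges: (0,5,pre); (3,6,pre); (5,2,post); (5,3,post); (6,0,post); (12,3,at); (13,2,at); (14,3,at); (16,2,at); (17,3,at)


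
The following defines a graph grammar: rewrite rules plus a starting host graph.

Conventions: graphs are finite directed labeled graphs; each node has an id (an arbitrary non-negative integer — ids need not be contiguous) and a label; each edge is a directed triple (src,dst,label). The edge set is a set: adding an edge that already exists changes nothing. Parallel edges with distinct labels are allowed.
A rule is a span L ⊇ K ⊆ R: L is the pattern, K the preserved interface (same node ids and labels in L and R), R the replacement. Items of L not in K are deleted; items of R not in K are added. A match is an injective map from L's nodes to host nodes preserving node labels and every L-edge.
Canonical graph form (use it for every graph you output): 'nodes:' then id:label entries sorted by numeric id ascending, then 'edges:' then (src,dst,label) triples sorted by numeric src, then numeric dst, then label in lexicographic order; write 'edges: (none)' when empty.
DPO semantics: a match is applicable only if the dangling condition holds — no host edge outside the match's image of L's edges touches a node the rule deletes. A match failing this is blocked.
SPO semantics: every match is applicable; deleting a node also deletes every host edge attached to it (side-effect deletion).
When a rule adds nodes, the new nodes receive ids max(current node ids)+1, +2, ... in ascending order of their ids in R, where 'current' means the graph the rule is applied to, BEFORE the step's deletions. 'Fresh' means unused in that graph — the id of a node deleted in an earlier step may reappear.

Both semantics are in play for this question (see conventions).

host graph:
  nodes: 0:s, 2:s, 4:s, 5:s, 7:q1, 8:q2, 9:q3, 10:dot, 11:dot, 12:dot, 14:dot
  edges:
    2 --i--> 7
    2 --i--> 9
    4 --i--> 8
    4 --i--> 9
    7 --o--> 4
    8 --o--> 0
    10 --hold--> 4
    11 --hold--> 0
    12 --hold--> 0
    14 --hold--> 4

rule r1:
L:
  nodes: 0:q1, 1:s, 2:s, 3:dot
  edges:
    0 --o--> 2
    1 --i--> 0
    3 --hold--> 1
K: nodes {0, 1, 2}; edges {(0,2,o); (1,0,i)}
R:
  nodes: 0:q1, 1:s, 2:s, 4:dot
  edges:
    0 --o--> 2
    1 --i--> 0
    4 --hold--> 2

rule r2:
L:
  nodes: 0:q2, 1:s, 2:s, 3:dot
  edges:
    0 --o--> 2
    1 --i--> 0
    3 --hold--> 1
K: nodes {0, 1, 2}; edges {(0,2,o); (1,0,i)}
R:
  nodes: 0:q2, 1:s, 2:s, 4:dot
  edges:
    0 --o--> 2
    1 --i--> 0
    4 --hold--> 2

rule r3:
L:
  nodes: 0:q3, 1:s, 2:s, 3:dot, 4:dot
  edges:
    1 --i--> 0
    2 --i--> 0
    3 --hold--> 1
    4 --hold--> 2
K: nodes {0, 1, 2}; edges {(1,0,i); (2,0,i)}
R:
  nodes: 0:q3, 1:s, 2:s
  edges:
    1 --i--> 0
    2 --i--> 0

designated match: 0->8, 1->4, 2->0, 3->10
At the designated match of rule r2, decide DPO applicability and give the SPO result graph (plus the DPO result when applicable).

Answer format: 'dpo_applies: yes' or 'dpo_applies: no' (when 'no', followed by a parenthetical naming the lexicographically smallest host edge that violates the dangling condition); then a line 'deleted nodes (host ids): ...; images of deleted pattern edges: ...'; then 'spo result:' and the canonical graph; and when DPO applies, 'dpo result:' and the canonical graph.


dpo_applies: yes
deleted nodes (host ids): 10; images of deleted pattern edges: (10,4,hold)
spo result:
nodes: 0:s, 2:s, 4:s, 5:s, 7:q1, 8:q2, 9:q3, 11:dot, 12:dot, 14:dot, 15:dot
edges: (2,7,i); (2,9,i); (4,8,i); (4,9,i); (7,4,o); (8,0,o); (11,0,hold); (12,0,hold); (14,4,hold); (15,0,hold)
dpo result:
nodes: 0:s, 2:s, 4:s, 5:s, 7:q1, 8:q2, 9:q3, 11:dot, 12:dot, 14:dot, 15:dot
edges: (2,7,i); (2,9,i); (4,8,i); (4,9,i); (7,4,o); (8,0,o); (11,0,hold); (12,0,hold); (14,4,hold); (15,0,hold)


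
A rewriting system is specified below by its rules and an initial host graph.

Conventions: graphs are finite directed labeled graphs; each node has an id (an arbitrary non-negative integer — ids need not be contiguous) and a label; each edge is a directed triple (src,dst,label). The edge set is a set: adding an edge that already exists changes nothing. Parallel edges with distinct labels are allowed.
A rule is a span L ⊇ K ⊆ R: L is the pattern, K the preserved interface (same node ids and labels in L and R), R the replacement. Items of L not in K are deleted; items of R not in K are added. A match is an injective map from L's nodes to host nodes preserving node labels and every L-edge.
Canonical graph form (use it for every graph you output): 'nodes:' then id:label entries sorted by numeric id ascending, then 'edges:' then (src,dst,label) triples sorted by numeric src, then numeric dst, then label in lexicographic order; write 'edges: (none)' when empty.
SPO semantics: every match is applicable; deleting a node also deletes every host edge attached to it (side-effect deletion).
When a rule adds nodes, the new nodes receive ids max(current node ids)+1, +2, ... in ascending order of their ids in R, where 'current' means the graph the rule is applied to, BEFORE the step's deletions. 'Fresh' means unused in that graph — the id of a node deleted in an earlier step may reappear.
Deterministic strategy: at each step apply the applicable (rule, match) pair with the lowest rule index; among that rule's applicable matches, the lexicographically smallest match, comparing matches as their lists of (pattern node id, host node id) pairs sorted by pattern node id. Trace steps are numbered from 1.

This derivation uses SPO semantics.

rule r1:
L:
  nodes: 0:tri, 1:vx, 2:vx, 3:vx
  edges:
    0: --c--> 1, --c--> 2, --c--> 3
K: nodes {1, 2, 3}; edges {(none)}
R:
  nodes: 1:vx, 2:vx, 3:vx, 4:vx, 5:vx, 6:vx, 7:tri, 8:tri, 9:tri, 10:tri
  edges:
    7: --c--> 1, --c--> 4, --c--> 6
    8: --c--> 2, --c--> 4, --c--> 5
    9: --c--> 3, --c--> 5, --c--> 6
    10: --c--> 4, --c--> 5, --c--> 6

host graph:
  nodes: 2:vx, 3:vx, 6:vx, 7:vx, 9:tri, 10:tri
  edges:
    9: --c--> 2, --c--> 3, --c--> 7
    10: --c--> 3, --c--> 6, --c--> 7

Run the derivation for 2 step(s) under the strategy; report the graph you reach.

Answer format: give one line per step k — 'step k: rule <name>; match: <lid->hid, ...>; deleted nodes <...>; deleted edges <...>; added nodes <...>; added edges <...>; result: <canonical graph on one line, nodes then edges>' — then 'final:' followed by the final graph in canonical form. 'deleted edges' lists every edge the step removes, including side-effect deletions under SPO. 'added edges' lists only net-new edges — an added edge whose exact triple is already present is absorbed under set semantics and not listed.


step 1: rule r1; match: 0->9, 1->2, 2->3, 3->7; deleted nodes 9; deleted edges (9,2,c); (9,3,c); (9,7,c); added nodes 11, 12, 13, 14, 15, 16, 17; added edges (14,2,c); (14,11,c); (14,13,c); (15,3,c); (15,11,c); (15,12,c); (16,7,c); (16,12,c); (16,13,c); (17,11,c); (17,12,c); (17,13,c); result: nodes: 2:vx, 3:vx, 6:vx, 7:vx, 10:tri, 11:vx, 12:vx, 13:vx, 14:tri, 15:tri, 16:tri, 17:tri edges: (10,3,c); (10,6,c); (10,7,c); (14,2,c); (14,11,c); (14,13,c); (15,3,c); (15,11,c); (15,12,c); (16,7,c); (16,12,c); (16,13,c); (17,11,c); (17,12,c); (17,13,c)
step 2: rule r1; match: 0->10, 1->3, 2->6, 3->7; deleted nodes 10; deleted edges (10,3,c); (10,6,c); (10,7,c); added nodes 18, 19, 20, 21, 22, 23, 24; added edges (21,3,c); (21,18,c); (21,20,c); (22,6,c); (22,18,c); (22,19,c); (23,7,c); (23,19,c); (23,20,c); (24,18,c); (24,19,c); (24,20,c); result: nodes: 2:vx, 3:vx, 6:vx, 7:vx, 11:vx, 12:vx, 13:vx, 14:tri, 15:tri, 16:tri, 17:tri, 18:vx, 19:vx, 20:vx, 21:tri, 22:tri, 23:tri, 24:tri edges: (14,2,c); (14,11,c); (14,13,c); (15,3,c); (15,11,c); (15,12,c); (16,7,c); (16,12,c); (16,13,c); (17,11,c); (17,12,c); (17,13,c); (21,3,c); (21,18,c); (21,20,c); (22,6,c); (22,18,c); (22,19,c); (23,7,c); (23,19,c); (23,20,c); (24,18,c); (24,19,c); (24,20,c)
final:
nodes: 2:vx, 3:vx, 6:vx, 7:vx, 11:vx, 12:vx, 13:vx, 14:tri, 15:tri, 16:tri, 17:tri, 18:vx, 19:vx, 20:vx, 21:tri, 22:tri, 23:tri, 24:tri
edges: (14,2,c); (14,11,c); (14,13,c); (15,3,c); (15,11,c); (15,12,c); (16,7,c); (16,12,c); (16,13,c); (17,11,c); (17,12,c); (17,13,c); (21,3,c); (21,18,c); (21,20,c); (22,6,c); (22,18,c); (22,19,c); (23,7,c); (23,19,c); (23,20,c); (24,18,c); (24,19,c); (24,20,c)


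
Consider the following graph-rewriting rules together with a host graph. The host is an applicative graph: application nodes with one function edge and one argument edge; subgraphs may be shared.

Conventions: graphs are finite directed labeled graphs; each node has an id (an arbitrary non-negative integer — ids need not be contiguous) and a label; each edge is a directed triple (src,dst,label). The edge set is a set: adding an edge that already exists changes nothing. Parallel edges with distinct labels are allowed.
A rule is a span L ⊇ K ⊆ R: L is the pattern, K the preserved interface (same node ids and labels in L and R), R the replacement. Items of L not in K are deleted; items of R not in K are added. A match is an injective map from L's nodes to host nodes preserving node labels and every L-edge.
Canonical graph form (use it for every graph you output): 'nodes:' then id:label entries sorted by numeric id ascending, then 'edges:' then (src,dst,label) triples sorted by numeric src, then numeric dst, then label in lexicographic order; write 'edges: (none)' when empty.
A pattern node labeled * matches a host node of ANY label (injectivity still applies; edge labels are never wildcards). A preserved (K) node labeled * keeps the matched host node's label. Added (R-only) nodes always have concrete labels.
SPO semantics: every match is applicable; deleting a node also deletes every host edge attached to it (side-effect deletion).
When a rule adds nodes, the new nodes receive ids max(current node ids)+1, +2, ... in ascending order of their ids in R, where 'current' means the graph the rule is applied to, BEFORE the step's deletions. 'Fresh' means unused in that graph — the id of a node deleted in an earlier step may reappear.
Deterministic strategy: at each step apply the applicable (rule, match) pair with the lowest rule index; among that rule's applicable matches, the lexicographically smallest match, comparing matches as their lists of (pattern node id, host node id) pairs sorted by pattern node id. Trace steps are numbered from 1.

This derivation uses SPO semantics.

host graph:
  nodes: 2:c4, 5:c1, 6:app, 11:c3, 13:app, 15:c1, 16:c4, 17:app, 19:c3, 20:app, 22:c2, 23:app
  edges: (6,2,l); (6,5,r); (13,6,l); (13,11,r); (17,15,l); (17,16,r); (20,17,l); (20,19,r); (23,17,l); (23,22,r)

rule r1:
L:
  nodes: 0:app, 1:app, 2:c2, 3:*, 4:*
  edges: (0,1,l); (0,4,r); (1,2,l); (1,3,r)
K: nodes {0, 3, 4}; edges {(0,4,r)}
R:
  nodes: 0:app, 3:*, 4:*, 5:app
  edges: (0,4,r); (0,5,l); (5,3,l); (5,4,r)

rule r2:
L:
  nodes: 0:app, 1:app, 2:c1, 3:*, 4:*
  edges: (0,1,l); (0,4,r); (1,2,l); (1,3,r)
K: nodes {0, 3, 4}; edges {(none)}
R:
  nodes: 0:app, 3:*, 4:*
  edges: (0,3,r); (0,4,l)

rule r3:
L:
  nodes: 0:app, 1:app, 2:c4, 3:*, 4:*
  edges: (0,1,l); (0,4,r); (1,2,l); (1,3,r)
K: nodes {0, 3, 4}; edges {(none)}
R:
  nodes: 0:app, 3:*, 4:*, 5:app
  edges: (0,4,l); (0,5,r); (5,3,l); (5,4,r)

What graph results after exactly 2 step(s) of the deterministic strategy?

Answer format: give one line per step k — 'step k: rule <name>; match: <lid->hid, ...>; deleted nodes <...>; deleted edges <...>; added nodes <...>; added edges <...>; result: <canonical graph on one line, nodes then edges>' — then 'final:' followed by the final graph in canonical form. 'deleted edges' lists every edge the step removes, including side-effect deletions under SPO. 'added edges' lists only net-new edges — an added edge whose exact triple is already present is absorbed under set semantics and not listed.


step 1: rule r2; match: 0->20, 1->17, 2->15, 3->16, 4->19; deleted nodes 15, 17; deleted edges (17,15,l); (17,16,r); (20,17,l); (20,19,r); (23,17,l); added nodes (none); added edges (20,16,r); (20,19,l); result: nodes: 2:c4, 5:c1, 6:app, 11:c3, 13:app, 16:c4, 19:c3, 20:app, 22:c2, 23:app edges: (6,2,l); (6,5,r); (13,6,l); (13,11,r); (20,16,r); (20,19,l); (23,22,r)
step 2: rule r3; match: 0->13, 1->6, 2->2, 3->5, 4->11; deleted nodes 2, 6; deleted edges (6,2,l); (6,5,r); (13,6,l); (13,11,r); added nodes 24; added edges (13,11,l); (13,24,r); (24,5,l); (24,11,r); result: nodes: 5:c1, 11:c3, 13:app, 16:c4, 19:c3, 20:app, 22:c2, 23:app, 24:app edges: (13,11,l); (13,24,r); (20,16,r); (20,19,l); (23,22,r); (24,5,l); (24,11,r)
final:
nodes: 5:c1, 11:c3, 13:app, 16:c4, 19:c3, 20:app, 22:c2, 23:app, 24:app
edges: (13,11,l); (13,24,r); (20,16,r); (20,19,l); (23,22,r); (24,5,l); (24,11,r)


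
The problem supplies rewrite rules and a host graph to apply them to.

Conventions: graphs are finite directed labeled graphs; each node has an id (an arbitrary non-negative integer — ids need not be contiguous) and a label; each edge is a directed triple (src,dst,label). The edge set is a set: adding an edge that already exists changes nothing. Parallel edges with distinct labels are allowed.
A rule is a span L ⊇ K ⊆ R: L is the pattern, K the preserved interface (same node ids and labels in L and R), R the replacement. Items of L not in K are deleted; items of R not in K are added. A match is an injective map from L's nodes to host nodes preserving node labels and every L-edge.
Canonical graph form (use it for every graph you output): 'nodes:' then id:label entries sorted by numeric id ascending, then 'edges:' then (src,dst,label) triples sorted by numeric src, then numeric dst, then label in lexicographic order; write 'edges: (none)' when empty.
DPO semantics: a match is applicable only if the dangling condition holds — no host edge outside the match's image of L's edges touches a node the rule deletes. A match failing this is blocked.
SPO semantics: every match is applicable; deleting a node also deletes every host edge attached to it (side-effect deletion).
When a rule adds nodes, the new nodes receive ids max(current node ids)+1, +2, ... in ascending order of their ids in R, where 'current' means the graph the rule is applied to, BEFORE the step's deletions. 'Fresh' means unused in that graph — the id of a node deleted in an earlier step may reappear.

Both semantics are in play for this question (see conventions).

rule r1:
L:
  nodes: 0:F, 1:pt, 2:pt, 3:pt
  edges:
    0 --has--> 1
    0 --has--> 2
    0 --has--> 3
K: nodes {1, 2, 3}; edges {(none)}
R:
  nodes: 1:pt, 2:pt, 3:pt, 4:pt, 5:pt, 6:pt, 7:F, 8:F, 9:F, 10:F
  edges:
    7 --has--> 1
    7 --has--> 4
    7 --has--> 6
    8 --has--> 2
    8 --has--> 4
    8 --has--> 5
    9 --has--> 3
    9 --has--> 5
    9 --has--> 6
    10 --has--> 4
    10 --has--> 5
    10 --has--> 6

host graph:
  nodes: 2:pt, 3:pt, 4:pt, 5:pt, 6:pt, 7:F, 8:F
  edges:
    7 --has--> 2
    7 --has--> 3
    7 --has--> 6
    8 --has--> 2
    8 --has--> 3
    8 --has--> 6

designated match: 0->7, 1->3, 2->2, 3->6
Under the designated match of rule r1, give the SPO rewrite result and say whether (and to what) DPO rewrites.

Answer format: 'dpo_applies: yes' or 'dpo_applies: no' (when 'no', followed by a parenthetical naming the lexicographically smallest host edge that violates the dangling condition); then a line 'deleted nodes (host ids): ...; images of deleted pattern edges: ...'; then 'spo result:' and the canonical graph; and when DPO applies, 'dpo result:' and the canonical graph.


dpo_applies: yes
deleted nodes (host ids): 7; images of deleted pattern edges: (7,2,has); (7,3,has); (7,6,has)
spo result:
nodes: 2:pt, 3:pt, 4:pt, 5:pt, 6:pt, 8:F, 9:pt, 10:pt, 11:pt, 12:F, 13:F, 14:F, 15:F
edges: (8,2,has); (8,3,has); (8,6,has); (12,3,has); (12,9,has); (12,11,has); (13,2,has); (13,9,has); (13,10,has); (14,6,has); (14,10,has); (14,11,has); (15,9,has); (15,10,has); (15,11,has)
dpo result:
nodes: 2:pt, 3:pt, 4:pt, 5:pt, 6:pt, 8:F, 9:pt, 10:pt, 11:pt, 12:F, 13:F, 14:F, 15:F
edges: (8,2,has); (8,3,has); (8,6,has); (12,3,has); (12,9,has); (12,11,has); (13,2,has); (13,9,has); (13,10,has); (14,6,has); (14,10,has); (14,11,has); (15,9,has); (15,10,has); (15,11,has)


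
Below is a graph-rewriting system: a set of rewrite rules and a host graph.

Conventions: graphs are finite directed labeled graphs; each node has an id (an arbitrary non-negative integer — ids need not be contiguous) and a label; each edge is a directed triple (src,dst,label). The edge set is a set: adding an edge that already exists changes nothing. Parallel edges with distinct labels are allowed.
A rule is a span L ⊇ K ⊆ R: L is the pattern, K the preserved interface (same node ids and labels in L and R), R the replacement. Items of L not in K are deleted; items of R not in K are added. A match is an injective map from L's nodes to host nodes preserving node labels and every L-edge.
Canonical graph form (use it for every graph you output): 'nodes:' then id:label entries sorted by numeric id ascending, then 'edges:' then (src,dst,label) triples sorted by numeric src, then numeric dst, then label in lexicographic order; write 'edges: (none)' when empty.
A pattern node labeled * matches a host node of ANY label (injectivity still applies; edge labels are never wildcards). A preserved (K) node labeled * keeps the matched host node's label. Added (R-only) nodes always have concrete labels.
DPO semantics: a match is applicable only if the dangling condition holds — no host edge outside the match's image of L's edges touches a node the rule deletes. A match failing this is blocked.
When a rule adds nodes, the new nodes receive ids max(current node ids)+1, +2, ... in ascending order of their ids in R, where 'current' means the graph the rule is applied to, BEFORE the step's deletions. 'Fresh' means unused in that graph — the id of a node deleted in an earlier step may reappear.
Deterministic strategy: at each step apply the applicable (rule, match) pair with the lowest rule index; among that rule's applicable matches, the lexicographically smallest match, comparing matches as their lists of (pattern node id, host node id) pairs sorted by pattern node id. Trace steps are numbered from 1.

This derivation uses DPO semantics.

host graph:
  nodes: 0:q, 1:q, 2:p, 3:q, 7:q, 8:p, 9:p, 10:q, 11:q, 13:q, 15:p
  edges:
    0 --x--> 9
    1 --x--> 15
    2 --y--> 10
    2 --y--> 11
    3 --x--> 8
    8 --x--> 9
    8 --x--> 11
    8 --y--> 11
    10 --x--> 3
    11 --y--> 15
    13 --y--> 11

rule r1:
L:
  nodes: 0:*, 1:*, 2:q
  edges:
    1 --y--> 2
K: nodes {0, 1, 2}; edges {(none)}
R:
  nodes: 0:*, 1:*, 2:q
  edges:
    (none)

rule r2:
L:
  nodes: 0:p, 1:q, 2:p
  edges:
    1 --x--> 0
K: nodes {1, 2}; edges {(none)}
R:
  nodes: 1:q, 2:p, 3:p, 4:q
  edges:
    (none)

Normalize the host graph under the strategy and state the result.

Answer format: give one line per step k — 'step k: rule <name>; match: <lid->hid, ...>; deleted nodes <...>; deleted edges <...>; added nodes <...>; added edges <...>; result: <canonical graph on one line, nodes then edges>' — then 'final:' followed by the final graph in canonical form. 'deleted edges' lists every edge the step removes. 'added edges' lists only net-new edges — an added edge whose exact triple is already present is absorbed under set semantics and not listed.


step 1: rule r1; match: 0->0, 1->2, 2->10; deleted nodes (none); deleted edges (2,10,y); added nodes (none); added edges (none); result: nodes: 0:q, 1:q, 2:p, 3:q, 7:q, 8:p, 9:p, 10:q, 11:q, 13:q, 15:p edges: (0,9,x); (1,15,x); (2,11,y); (3,8,x); (8,9,x); (8,11,x); (8,11,y); (10,3,x); (11,15,y); (13,11,y)
step 2: rule r1; match: 0->0, 1->2, 2->11; deleted nodes (none); deleted edges (2,11,y); added nodes (none); added edges (none); result: nodes: 0:q, 1:q, 2:p, 3:q, 7:q, 8:p, 9:p, 10:q, 11:q, 13:q, 15:p edges: (0,9,x); (1,15,x); (3,8,x); (8,9,x); (8,11,x); (8,11,y); (10,3,x); (11,15,y); (13,11,y)
step 3: rule r1; match: 0->0, 1->8, 2->11; deleted nodes (none); deleted edges (8,11,y); added nodes (none); added edges (none); result: nodes: 0:q, 1:q, 2:p, 3:q, 7:q, 8:p, 9:p, 10:q, 11:q, 13:q, 15:p edges: (0,9,x); (1,15,x); (3,8,x); (8,9,x); (8,11,x); (10,3,x); (11,15,y); (13,11,y)
step 4: rule r1; match: 0->0, 1->13, 2->11; deleted nodes (none); deleted edges (13,11,y); added nodes (none); added edges (none); result: nodes: 0:q, 1:q, 2:p, 3:q, 7:q, 8:p, 9:p, 10:q, 11:q, 13:q, 15:p edges: (0,9,x); (1,15,x); (3,8,x); (8,9,x); (8,11,x); (10,3,x); (11,15,y)
final:
nodes: 0:q, 1:q, 2:p, 3:q, 7:q, 8:p, 9:p, 10:q, 11:q, 13:q, 15:p
edges: (0,9,x); (1,15,x); (3,8,x); (8,9,x); (8,11,x); (10,3,x); (11,15,y)


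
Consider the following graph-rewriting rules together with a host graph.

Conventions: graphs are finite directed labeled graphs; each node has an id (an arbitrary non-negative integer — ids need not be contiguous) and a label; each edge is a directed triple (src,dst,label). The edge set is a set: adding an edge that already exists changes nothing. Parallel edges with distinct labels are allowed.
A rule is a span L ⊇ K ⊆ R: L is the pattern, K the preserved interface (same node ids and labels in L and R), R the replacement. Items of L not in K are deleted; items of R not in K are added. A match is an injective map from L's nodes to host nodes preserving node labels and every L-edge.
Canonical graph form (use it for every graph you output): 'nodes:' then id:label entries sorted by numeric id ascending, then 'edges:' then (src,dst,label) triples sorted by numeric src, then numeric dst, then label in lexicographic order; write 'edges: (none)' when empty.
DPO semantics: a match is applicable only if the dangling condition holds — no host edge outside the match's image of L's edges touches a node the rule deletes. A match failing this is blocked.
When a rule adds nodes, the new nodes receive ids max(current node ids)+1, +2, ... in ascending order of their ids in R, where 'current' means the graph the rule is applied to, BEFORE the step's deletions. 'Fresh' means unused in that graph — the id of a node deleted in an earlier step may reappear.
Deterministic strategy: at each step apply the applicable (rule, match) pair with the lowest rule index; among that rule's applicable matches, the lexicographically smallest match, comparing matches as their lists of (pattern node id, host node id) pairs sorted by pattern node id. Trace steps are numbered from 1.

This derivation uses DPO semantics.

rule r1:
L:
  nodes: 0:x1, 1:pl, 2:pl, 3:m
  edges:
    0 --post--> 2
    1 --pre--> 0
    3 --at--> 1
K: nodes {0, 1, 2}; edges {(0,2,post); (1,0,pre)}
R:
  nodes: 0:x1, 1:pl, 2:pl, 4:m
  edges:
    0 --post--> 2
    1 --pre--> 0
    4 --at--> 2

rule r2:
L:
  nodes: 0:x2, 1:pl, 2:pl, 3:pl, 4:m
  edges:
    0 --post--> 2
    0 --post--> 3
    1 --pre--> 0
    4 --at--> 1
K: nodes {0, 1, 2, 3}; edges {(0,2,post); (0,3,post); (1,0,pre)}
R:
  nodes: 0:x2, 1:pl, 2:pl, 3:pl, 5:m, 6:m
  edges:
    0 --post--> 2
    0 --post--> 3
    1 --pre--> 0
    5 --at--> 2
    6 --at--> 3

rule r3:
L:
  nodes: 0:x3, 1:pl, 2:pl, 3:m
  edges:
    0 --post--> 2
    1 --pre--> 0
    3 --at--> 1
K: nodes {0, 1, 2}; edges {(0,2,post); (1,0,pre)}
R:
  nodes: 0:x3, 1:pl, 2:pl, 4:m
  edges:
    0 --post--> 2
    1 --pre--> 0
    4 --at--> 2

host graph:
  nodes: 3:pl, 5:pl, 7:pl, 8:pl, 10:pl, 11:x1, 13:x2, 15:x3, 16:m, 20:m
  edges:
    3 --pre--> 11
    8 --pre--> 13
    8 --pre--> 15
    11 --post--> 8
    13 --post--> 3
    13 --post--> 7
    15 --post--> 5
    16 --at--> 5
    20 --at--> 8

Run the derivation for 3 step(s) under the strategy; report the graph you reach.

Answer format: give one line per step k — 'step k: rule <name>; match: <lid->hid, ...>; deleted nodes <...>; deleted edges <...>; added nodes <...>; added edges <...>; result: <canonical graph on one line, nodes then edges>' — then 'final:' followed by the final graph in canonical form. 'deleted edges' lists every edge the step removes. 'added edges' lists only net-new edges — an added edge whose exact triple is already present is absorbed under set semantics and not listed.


step 1: rule r2; match: 0->13, 1->8, 2->3, 3->7, 4->20; deleted nodes 20; deleted edges (20,8,at); added nodes 21, 22; added edges (21,3,at); (22,7,at); result: nodes: 3:pl, 5:pl, 7:pl, 8:pl, 10:pl, 11:x1, 13:x2, 15:x3, 16:m, 21:m, 22:m edges: (3,11,pre); (8,13,pre); (8,15,pre); (11,8,post); (13,3,post); (13,7,post); (15,5,post); (16,5,at); (21,3,at); (22,7,at)
step 2: rule r1; match: 0->11, 1->3, 2->8, 3->21; deleted nodes 21; deleted edges (21,3,at); added nodes 23; added edges (23,8,at); result: nodes: 3:pl, 5:pl, 7:pl, 8:pl, 10:pl, 11:x1, 13:x2, 15:x3, 16:m, 22:m, 23:m edges: (3,11,pre); (8,13,pre); (8,15,pre); (11,8,post); (13,3,post); (13,7,post); (15,5,post); (16,5,at); (22,7,at); (23,8,at)
step 3: rule r2; match: 0->13, 1->8, 2->3, 3->7, 4->23; deleted nodes 23; deleted edges (23,8,at); added nodes 24, 25; added edges (24,3,at); (25,7,at); result: nodes: 3:pl, 5:pl, 7:pl, 8:pl, 10:pl, 11:x1, 13:x2, 15:x3, 16:m, 22:m, 24:m, 25:m edges: (3,11,pre); (8,13,pre); (8,15,pre); (11,8,post); (13,3,post); (13,7,post); (15,5,post); (16,5,at); (22,7,at); (24,3,at); (25,7,at)
final:
nodes: 3:pl, 5:pl, 7:pl, 8:pl, 10:pl, 11:x1, 13:x2, 15:x3, 16:m, 22:m, 24:m, 25:m
edges: (3,11,pre); (8,13,pre); (8,15,pre); (11,8,post); (13,3,post); (13,7,post); (15,5,post); (16,5,at); (22,7,at); (24,3,at); (25,7,at)
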